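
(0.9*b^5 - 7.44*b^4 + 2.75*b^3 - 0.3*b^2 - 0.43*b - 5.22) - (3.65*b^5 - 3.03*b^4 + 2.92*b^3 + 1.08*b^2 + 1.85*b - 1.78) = -2.75*b^5 - 4.41*b^4 - 0.17*b^3 - 1.38*b^2 - 2.28*b - 3.44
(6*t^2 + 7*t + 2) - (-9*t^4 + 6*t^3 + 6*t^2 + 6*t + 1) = 9*t^4 - 6*t^3 + t + 1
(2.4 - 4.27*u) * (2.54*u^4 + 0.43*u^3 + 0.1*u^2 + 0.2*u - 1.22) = -10.8458*u^5 + 4.2599*u^4 + 0.605*u^3 - 0.614*u^2 + 5.6894*u - 2.928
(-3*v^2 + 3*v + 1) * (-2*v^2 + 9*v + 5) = 6*v^4 - 33*v^3 + 10*v^2 + 24*v + 5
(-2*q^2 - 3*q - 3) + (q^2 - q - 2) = -q^2 - 4*q - 5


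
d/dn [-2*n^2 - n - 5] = -4*n - 1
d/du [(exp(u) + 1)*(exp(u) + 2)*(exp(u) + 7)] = (3*exp(2*u) + 20*exp(u) + 23)*exp(u)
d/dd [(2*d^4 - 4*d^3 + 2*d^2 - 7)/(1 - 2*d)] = 2*(-6*d^4 + 12*d^3 - 8*d^2 + 2*d - 7)/(4*d^2 - 4*d + 1)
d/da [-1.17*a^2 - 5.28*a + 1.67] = -2.34*a - 5.28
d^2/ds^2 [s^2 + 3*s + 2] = 2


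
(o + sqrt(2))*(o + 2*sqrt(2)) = o^2 + 3*sqrt(2)*o + 4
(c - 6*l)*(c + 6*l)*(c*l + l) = c^3*l + c^2*l - 36*c*l^3 - 36*l^3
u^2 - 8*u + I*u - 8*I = (u - 8)*(u + I)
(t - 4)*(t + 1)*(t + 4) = t^3 + t^2 - 16*t - 16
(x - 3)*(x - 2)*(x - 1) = x^3 - 6*x^2 + 11*x - 6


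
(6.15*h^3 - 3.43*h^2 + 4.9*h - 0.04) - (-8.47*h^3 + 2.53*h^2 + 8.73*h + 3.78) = 14.62*h^3 - 5.96*h^2 - 3.83*h - 3.82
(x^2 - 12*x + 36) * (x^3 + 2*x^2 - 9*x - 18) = x^5 - 10*x^4 + 3*x^3 + 162*x^2 - 108*x - 648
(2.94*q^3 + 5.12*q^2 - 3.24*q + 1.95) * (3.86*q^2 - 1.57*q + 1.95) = 11.3484*q^5 + 15.1474*q^4 - 14.8118*q^3 + 22.5978*q^2 - 9.3795*q + 3.8025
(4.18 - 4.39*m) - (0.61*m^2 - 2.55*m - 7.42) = -0.61*m^2 - 1.84*m + 11.6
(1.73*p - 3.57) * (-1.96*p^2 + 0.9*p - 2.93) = -3.3908*p^3 + 8.5542*p^2 - 8.2819*p + 10.4601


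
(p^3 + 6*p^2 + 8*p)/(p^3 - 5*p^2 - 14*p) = (p + 4)/(p - 7)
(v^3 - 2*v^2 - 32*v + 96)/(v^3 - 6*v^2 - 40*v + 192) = (v - 4)/(v - 8)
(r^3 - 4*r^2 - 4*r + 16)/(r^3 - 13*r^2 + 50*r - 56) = (r + 2)/(r - 7)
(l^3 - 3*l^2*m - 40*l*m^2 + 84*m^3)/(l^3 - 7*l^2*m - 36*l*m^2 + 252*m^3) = (l - 2*m)/(l - 6*m)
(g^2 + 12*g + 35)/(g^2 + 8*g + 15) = (g + 7)/(g + 3)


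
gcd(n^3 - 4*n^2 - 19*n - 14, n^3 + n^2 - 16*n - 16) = n + 1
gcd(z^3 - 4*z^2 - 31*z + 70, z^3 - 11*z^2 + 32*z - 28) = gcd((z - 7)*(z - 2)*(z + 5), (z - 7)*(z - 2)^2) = z^2 - 9*z + 14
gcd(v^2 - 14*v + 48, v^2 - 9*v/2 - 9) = v - 6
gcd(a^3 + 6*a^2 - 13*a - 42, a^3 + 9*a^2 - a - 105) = a^2 + 4*a - 21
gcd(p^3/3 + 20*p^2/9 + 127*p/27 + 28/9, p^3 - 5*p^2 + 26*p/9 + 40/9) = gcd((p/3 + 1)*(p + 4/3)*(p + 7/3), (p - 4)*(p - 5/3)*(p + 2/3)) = 1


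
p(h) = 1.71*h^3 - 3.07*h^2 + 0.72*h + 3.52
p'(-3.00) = 65.31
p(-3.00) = -72.44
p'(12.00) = 665.76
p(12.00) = 2524.96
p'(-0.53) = 5.42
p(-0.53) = 2.02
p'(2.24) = 12.71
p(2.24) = 8.95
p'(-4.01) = 107.83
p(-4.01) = -159.00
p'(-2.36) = 43.78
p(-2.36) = -37.75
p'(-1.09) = 13.51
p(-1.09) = -3.13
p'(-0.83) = 9.35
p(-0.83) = -0.17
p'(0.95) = -0.48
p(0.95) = 2.90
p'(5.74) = 134.50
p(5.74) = 229.90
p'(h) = 5.13*h^2 - 6.14*h + 0.72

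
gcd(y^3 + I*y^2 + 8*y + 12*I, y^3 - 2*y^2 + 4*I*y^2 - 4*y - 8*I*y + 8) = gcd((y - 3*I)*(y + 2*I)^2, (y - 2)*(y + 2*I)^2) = y^2 + 4*I*y - 4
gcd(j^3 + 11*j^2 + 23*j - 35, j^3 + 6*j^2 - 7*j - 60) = j + 5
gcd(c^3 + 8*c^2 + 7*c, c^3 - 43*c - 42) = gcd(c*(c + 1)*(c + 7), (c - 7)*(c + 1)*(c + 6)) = c + 1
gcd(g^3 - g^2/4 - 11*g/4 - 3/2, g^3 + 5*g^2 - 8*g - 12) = g^2 - g - 2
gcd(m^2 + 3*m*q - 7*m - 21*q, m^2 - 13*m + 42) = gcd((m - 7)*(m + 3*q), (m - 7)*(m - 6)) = m - 7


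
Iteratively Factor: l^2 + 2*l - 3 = (l - 1)*(l + 3)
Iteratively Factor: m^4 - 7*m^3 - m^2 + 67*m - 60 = (m - 1)*(m^3 - 6*m^2 - 7*m + 60) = (m - 5)*(m - 1)*(m^2 - m - 12) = (m - 5)*(m - 1)*(m + 3)*(m - 4)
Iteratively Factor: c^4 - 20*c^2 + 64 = (c + 2)*(c^3 - 2*c^2 - 16*c + 32) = (c - 4)*(c + 2)*(c^2 + 2*c - 8) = (c - 4)*(c + 2)*(c + 4)*(c - 2)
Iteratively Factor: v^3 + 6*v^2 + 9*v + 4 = (v + 4)*(v^2 + 2*v + 1) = (v + 1)*(v + 4)*(v + 1)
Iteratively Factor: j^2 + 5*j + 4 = (j + 4)*(j + 1)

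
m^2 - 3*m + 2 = (m - 2)*(m - 1)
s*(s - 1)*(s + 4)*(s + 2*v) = s^4 + 2*s^3*v + 3*s^3 + 6*s^2*v - 4*s^2 - 8*s*v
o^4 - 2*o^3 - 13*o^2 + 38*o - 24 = (o - 3)*(o - 2)*(o - 1)*(o + 4)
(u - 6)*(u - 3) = u^2 - 9*u + 18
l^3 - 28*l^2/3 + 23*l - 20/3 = (l - 5)*(l - 4)*(l - 1/3)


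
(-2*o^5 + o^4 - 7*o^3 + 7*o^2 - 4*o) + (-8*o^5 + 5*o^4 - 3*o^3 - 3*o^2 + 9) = -10*o^5 + 6*o^4 - 10*o^3 + 4*o^2 - 4*o + 9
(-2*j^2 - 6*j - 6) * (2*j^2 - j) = -4*j^4 - 10*j^3 - 6*j^2 + 6*j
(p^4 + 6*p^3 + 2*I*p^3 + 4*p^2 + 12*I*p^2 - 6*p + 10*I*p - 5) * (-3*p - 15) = -3*p^5 - 33*p^4 - 6*I*p^4 - 102*p^3 - 66*I*p^3 - 42*p^2 - 210*I*p^2 + 105*p - 150*I*p + 75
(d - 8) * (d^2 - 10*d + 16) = d^3 - 18*d^2 + 96*d - 128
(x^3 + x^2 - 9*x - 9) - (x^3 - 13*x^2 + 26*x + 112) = 14*x^2 - 35*x - 121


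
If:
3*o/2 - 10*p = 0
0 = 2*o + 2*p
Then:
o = 0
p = 0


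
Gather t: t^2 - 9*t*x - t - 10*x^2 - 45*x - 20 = t^2 + t*(-9*x - 1) - 10*x^2 - 45*x - 20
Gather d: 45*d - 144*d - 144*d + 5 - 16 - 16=-243*d - 27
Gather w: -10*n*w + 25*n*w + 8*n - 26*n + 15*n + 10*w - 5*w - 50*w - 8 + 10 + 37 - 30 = -3*n + w*(15*n - 45) + 9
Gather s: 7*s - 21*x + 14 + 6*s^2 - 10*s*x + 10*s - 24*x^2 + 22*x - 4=6*s^2 + s*(17 - 10*x) - 24*x^2 + x + 10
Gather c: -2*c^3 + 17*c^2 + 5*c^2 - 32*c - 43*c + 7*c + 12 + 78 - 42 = -2*c^3 + 22*c^2 - 68*c + 48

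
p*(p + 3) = p^2 + 3*p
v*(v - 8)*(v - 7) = v^3 - 15*v^2 + 56*v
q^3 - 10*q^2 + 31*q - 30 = (q - 5)*(q - 3)*(q - 2)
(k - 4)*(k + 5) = k^2 + k - 20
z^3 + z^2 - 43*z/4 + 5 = (z - 5/2)*(z - 1/2)*(z + 4)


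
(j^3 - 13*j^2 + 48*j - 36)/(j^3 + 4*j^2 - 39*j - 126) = (j^2 - 7*j + 6)/(j^2 + 10*j + 21)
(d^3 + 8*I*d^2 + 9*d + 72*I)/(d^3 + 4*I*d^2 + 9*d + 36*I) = (d + 8*I)/(d + 4*I)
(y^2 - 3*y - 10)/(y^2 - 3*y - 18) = (-y^2 + 3*y + 10)/(-y^2 + 3*y + 18)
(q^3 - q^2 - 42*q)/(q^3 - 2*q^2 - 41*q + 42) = q/(q - 1)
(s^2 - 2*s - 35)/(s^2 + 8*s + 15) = (s - 7)/(s + 3)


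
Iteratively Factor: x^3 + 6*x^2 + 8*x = (x + 2)*(x^2 + 4*x) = x*(x + 2)*(x + 4)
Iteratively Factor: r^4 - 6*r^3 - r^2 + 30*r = (r + 2)*(r^3 - 8*r^2 + 15*r) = (r - 5)*(r + 2)*(r^2 - 3*r) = (r - 5)*(r - 3)*(r + 2)*(r)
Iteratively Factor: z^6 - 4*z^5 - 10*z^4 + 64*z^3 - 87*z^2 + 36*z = (z - 1)*(z^5 - 3*z^4 - 13*z^3 + 51*z^2 - 36*z) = (z - 3)*(z - 1)*(z^4 - 13*z^2 + 12*z) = (z - 3)*(z - 1)^2*(z^3 + z^2 - 12*z) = (z - 3)*(z - 1)^2*(z + 4)*(z^2 - 3*z) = z*(z - 3)*(z - 1)^2*(z + 4)*(z - 3)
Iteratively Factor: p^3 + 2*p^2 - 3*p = (p + 3)*(p^2 - p) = p*(p + 3)*(p - 1)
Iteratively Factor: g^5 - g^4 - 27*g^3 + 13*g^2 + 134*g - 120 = (g + 3)*(g^4 - 4*g^3 - 15*g^2 + 58*g - 40) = (g + 3)*(g + 4)*(g^3 - 8*g^2 + 17*g - 10) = (g - 2)*(g + 3)*(g + 4)*(g^2 - 6*g + 5) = (g - 5)*(g - 2)*(g + 3)*(g + 4)*(g - 1)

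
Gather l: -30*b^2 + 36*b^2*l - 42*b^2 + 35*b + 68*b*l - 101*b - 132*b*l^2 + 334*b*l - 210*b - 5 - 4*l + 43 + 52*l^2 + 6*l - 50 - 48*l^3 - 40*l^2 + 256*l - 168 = -72*b^2 - 276*b - 48*l^3 + l^2*(12 - 132*b) + l*(36*b^2 + 402*b + 258) - 180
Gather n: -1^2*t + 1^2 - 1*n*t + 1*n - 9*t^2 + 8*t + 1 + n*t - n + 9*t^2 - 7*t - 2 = 0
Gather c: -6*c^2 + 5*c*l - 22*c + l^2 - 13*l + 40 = -6*c^2 + c*(5*l - 22) + l^2 - 13*l + 40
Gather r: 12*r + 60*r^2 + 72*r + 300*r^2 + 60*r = 360*r^2 + 144*r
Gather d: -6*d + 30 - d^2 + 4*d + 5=-d^2 - 2*d + 35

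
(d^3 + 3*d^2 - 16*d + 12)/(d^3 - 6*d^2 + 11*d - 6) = (d + 6)/(d - 3)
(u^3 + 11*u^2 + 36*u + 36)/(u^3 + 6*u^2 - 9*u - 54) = (u + 2)/(u - 3)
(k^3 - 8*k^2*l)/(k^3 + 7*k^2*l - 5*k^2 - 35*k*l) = k*(k - 8*l)/(k^2 + 7*k*l - 5*k - 35*l)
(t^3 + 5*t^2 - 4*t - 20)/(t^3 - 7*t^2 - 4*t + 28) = (t + 5)/(t - 7)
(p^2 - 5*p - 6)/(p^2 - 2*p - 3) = (p - 6)/(p - 3)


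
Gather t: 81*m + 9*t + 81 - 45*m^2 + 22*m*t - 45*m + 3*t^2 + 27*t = -45*m^2 + 36*m + 3*t^2 + t*(22*m + 36) + 81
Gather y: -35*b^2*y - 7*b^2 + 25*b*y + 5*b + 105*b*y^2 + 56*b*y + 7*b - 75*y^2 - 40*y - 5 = -7*b^2 + 12*b + y^2*(105*b - 75) + y*(-35*b^2 + 81*b - 40) - 5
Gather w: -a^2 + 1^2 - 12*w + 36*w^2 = -a^2 + 36*w^2 - 12*w + 1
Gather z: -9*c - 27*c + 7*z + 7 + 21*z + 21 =-36*c + 28*z + 28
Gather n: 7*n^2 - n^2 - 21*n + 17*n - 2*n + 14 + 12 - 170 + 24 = 6*n^2 - 6*n - 120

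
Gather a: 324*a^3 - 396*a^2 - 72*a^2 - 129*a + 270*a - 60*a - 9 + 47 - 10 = 324*a^3 - 468*a^2 + 81*a + 28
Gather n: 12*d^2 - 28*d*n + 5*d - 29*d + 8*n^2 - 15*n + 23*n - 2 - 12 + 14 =12*d^2 - 24*d + 8*n^2 + n*(8 - 28*d)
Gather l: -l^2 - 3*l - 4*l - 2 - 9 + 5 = -l^2 - 7*l - 6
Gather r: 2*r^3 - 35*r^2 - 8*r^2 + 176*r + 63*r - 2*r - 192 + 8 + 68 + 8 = 2*r^3 - 43*r^2 + 237*r - 108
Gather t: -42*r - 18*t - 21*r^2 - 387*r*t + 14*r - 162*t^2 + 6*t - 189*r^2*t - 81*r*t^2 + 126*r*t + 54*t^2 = -21*r^2 - 28*r + t^2*(-81*r - 108) + t*(-189*r^2 - 261*r - 12)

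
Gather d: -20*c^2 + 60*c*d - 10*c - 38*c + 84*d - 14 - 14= -20*c^2 - 48*c + d*(60*c + 84) - 28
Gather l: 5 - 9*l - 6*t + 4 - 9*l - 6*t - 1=-18*l - 12*t + 8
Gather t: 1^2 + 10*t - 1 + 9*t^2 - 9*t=9*t^2 + t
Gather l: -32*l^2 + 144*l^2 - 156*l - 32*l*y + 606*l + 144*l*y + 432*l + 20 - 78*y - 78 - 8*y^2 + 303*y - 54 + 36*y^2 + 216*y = 112*l^2 + l*(112*y + 882) + 28*y^2 + 441*y - 112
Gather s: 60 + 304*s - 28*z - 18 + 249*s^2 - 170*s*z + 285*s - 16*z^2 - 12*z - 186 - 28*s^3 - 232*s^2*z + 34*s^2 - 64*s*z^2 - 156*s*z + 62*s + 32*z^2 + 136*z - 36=-28*s^3 + s^2*(283 - 232*z) + s*(-64*z^2 - 326*z + 651) + 16*z^2 + 96*z - 180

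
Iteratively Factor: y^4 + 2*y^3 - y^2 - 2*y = (y - 1)*(y^3 + 3*y^2 + 2*y) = (y - 1)*(y + 1)*(y^2 + 2*y) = (y - 1)*(y + 1)*(y + 2)*(y)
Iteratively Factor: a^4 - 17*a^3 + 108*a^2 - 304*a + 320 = (a - 4)*(a^3 - 13*a^2 + 56*a - 80) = (a - 4)^2*(a^2 - 9*a + 20) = (a - 5)*(a - 4)^2*(a - 4)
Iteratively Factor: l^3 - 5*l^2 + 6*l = (l - 2)*(l^2 - 3*l) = l*(l - 2)*(l - 3)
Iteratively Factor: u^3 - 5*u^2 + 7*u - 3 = (u - 1)*(u^2 - 4*u + 3) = (u - 3)*(u - 1)*(u - 1)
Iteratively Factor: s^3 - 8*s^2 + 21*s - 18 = (s - 2)*(s^2 - 6*s + 9) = (s - 3)*(s - 2)*(s - 3)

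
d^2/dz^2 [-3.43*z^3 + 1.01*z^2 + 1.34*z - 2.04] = 2.02 - 20.58*z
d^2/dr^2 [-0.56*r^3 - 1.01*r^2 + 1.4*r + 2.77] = -3.36*r - 2.02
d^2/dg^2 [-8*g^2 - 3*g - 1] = -16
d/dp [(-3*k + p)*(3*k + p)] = 2*p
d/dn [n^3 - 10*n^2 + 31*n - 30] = 3*n^2 - 20*n + 31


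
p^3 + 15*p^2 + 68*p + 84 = (p + 2)*(p + 6)*(p + 7)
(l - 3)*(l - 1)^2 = l^3 - 5*l^2 + 7*l - 3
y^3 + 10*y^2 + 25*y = y*(y + 5)^2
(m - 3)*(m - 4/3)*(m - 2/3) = m^3 - 5*m^2 + 62*m/9 - 8/3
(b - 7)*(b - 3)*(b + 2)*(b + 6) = b^4 - 2*b^3 - 47*b^2 + 48*b + 252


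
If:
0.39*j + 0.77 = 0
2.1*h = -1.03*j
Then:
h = 0.97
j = -1.97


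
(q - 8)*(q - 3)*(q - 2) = q^3 - 13*q^2 + 46*q - 48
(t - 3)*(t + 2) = t^2 - t - 6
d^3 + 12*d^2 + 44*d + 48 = (d + 2)*(d + 4)*(d + 6)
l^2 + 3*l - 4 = (l - 1)*(l + 4)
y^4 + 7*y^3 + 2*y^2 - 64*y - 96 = (y - 3)*(y + 2)*(y + 4)^2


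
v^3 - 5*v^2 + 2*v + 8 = (v - 4)*(v - 2)*(v + 1)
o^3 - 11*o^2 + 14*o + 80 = (o - 8)*(o - 5)*(o + 2)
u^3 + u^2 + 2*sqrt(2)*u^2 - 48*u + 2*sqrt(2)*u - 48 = (u + 1)*(u - 4*sqrt(2))*(u + 6*sqrt(2))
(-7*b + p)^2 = 49*b^2 - 14*b*p + p^2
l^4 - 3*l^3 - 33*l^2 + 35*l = l*(l - 7)*(l - 1)*(l + 5)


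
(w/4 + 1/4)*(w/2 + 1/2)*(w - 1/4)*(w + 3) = w^4/8 + 19*w^3/32 + 23*w^2/32 + 5*w/32 - 3/32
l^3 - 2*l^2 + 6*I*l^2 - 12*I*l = l*(l - 2)*(l + 6*I)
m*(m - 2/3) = m^2 - 2*m/3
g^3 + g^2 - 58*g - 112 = (g - 8)*(g + 2)*(g + 7)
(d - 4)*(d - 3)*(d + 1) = d^3 - 6*d^2 + 5*d + 12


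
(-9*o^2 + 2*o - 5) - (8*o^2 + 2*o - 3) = -17*o^2 - 2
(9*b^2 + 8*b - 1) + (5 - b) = 9*b^2 + 7*b + 4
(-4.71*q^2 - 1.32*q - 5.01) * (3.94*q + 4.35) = -18.5574*q^3 - 25.6893*q^2 - 25.4814*q - 21.7935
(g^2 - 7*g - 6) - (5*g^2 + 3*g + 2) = -4*g^2 - 10*g - 8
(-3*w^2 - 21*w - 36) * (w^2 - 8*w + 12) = -3*w^4 + 3*w^3 + 96*w^2 + 36*w - 432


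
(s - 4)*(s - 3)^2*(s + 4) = s^4 - 6*s^3 - 7*s^2 + 96*s - 144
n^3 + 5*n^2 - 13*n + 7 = (n - 1)^2*(n + 7)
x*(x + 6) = x^2 + 6*x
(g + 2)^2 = g^2 + 4*g + 4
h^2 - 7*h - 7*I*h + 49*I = (h - 7)*(h - 7*I)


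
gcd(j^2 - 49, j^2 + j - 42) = j + 7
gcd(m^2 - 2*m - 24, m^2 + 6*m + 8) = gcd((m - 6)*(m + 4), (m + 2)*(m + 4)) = m + 4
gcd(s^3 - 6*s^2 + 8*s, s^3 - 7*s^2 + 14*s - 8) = s^2 - 6*s + 8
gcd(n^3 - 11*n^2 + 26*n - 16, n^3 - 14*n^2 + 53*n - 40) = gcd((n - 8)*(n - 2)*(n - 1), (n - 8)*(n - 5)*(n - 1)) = n^2 - 9*n + 8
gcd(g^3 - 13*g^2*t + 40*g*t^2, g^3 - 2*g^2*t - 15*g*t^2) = -g^2 + 5*g*t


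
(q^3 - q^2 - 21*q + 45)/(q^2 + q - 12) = (q^2 + 2*q - 15)/(q + 4)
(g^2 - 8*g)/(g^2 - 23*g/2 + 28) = 2*g/(2*g - 7)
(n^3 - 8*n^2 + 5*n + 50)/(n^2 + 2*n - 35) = (n^2 - 3*n - 10)/(n + 7)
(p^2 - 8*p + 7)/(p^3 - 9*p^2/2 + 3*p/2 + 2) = 2*(p - 7)/(2*p^2 - 7*p - 4)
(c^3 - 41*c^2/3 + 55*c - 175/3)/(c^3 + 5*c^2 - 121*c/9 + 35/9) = 3*(c^2 - 12*c + 35)/(3*c^2 + 20*c - 7)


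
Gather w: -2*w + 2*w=0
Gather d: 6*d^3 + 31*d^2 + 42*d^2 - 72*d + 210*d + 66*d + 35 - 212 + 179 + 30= 6*d^3 + 73*d^2 + 204*d + 32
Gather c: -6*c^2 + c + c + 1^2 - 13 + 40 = -6*c^2 + 2*c + 28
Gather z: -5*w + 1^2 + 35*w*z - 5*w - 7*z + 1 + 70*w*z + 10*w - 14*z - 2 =z*(105*w - 21)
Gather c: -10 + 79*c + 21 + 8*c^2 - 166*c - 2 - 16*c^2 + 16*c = -8*c^2 - 71*c + 9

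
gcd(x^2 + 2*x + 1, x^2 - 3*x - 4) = x + 1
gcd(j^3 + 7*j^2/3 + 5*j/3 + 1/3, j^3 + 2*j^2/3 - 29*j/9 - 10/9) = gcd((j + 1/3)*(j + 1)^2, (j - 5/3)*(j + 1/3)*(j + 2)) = j + 1/3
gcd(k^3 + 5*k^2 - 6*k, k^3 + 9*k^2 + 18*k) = k^2 + 6*k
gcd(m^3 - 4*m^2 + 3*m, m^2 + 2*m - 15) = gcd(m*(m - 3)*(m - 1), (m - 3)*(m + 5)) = m - 3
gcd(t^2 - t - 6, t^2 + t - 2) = t + 2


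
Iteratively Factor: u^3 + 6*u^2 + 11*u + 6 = (u + 1)*(u^2 + 5*u + 6) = (u + 1)*(u + 3)*(u + 2)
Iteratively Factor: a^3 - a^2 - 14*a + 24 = (a - 3)*(a^2 + 2*a - 8) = (a - 3)*(a + 4)*(a - 2)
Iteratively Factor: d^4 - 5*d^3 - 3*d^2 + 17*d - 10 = (d - 1)*(d^3 - 4*d^2 - 7*d + 10) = (d - 5)*(d - 1)*(d^2 + d - 2) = (d - 5)*(d - 1)^2*(d + 2)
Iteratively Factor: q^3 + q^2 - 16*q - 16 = (q + 1)*(q^2 - 16) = (q + 1)*(q + 4)*(q - 4)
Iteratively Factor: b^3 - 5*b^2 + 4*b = (b)*(b^2 - 5*b + 4) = b*(b - 1)*(b - 4)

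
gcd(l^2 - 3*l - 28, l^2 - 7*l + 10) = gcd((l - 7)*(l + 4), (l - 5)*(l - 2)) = 1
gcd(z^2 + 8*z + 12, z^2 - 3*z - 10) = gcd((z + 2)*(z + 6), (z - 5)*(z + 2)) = z + 2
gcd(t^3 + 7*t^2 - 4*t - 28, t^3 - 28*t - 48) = t + 2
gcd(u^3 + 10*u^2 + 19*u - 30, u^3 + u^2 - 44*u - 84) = u + 6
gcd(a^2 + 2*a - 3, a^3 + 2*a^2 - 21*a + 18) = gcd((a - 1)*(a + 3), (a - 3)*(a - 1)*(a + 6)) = a - 1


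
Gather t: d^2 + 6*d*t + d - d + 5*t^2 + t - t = d^2 + 6*d*t + 5*t^2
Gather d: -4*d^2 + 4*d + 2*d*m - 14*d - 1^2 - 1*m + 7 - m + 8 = -4*d^2 + d*(2*m - 10) - 2*m + 14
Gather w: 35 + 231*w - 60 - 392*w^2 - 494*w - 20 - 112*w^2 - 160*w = -504*w^2 - 423*w - 45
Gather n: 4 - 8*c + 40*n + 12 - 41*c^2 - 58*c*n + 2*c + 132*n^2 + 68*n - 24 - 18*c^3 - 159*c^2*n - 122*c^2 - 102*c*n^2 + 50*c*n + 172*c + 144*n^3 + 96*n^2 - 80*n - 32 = -18*c^3 - 163*c^2 + 166*c + 144*n^3 + n^2*(228 - 102*c) + n*(-159*c^2 - 8*c + 28) - 40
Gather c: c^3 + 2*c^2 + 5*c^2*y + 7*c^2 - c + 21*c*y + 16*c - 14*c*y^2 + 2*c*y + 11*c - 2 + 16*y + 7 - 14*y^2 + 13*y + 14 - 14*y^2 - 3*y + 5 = c^3 + c^2*(5*y + 9) + c*(-14*y^2 + 23*y + 26) - 28*y^2 + 26*y + 24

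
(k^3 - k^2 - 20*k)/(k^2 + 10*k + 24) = k*(k - 5)/(k + 6)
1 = 1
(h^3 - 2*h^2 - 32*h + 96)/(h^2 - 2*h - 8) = (h^2 + 2*h - 24)/(h + 2)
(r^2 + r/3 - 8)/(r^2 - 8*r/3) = (r + 3)/r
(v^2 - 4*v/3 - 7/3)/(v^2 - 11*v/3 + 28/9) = 3*(v + 1)/(3*v - 4)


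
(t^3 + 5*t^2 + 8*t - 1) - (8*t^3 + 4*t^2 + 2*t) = -7*t^3 + t^2 + 6*t - 1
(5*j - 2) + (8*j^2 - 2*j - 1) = 8*j^2 + 3*j - 3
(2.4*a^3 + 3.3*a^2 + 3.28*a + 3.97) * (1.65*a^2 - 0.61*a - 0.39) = 3.96*a^5 + 3.981*a^4 + 2.463*a^3 + 3.2627*a^2 - 3.7009*a - 1.5483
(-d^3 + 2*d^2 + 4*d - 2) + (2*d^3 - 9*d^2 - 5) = d^3 - 7*d^2 + 4*d - 7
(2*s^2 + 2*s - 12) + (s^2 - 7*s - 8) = 3*s^2 - 5*s - 20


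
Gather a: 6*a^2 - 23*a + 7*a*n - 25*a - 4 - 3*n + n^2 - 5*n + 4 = 6*a^2 + a*(7*n - 48) + n^2 - 8*n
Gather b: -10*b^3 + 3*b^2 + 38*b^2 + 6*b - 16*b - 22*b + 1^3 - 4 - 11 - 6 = -10*b^3 + 41*b^2 - 32*b - 20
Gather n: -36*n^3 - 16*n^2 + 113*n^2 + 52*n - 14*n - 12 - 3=-36*n^3 + 97*n^2 + 38*n - 15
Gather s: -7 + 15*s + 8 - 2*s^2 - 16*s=-2*s^2 - s + 1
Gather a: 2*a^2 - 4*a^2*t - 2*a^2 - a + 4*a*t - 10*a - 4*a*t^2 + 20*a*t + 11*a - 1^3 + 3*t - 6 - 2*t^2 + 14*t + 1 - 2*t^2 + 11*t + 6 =-4*a^2*t + a*(-4*t^2 + 24*t) - 4*t^2 + 28*t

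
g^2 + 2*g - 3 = (g - 1)*(g + 3)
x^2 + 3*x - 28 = (x - 4)*(x + 7)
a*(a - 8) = a^2 - 8*a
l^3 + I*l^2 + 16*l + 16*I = (l - 4*I)*(l + I)*(l + 4*I)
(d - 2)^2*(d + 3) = d^3 - d^2 - 8*d + 12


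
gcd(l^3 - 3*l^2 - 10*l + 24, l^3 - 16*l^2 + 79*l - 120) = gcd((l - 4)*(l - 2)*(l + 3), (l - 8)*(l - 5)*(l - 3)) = 1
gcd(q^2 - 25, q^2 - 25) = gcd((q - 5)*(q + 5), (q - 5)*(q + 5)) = q^2 - 25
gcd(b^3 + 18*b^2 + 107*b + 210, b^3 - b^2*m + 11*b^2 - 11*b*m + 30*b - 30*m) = b^2 + 11*b + 30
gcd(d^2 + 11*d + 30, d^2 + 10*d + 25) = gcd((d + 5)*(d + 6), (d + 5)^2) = d + 5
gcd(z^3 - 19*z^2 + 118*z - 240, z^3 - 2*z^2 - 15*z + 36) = 1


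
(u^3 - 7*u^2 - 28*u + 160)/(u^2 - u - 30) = (u^2 - 12*u + 32)/(u - 6)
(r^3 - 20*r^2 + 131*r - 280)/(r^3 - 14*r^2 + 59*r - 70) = (r - 8)/(r - 2)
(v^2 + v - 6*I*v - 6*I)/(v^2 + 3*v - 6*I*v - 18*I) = (v + 1)/(v + 3)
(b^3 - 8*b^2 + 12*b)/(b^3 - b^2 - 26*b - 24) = b*(b - 2)/(b^2 + 5*b + 4)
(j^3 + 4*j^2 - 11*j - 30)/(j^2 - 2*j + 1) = (j^3 + 4*j^2 - 11*j - 30)/(j^2 - 2*j + 1)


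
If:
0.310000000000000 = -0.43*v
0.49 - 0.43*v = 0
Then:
No Solution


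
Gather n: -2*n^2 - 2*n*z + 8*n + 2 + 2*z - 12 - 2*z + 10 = -2*n^2 + n*(8 - 2*z)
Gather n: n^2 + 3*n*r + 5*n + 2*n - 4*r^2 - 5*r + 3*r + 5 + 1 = n^2 + n*(3*r + 7) - 4*r^2 - 2*r + 6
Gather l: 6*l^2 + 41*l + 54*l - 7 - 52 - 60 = 6*l^2 + 95*l - 119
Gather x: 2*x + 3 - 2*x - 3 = 0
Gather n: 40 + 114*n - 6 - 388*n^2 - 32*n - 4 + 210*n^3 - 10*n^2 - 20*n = 210*n^3 - 398*n^2 + 62*n + 30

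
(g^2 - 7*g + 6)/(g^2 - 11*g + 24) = (g^2 - 7*g + 6)/(g^2 - 11*g + 24)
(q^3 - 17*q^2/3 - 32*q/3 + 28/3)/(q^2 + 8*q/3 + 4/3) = (3*q^2 - 23*q + 14)/(3*q + 2)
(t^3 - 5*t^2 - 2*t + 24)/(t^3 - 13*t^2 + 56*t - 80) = (t^2 - t - 6)/(t^2 - 9*t + 20)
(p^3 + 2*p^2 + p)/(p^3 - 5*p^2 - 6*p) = (p + 1)/(p - 6)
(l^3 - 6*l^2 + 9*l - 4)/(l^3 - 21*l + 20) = (l - 1)/(l + 5)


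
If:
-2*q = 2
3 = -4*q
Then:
No Solution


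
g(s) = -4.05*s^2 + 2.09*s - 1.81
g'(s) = 2.09 - 8.1*s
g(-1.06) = -8.58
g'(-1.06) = 10.68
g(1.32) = -6.11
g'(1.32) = -8.60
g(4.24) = -65.76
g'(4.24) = -32.25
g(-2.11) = -24.25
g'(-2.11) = 19.18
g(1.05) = -4.08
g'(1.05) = -6.42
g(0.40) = -1.62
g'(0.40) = -1.15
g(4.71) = -81.81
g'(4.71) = -36.06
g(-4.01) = -75.32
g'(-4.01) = 34.57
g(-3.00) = -44.53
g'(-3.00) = 26.39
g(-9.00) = -348.67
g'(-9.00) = 74.99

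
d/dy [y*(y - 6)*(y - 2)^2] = 4*y^3 - 30*y^2 + 56*y - 24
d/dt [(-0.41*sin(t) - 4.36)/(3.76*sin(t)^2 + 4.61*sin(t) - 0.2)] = (1.5416*sin(t)^2 + 32.7872*sin(t) + 20.1816)*cos(t)/(14.1376*sin(t)^4 + 34.6672*sin(t)^3 + 19.7481*sin(t)^2 - 1.844*sin(t) + 0.04)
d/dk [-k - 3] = -1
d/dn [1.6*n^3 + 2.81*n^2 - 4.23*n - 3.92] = 4.8*n^2 + 5.62*n - 4.23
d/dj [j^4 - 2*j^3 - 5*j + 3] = 4*j^3 - 6*j^2 - 5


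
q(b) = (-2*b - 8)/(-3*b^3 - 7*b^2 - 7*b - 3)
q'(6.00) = -0.00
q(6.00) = 0.02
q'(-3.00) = -0.13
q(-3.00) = -0.06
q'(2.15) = -0.13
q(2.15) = 0.15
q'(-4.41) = -0.01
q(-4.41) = 0.01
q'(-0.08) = -6.74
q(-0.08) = 3.16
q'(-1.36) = -21.21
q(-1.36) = -4.72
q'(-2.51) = -0.38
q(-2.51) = -0.17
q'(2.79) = -0.06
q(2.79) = 0.10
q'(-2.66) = -0.26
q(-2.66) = -0.12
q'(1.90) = -0.17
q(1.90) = 0.19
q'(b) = (-2*b - 8)*(9*b^2 + 14*b + 7)/(-3*b^3 - 7*b^2 - 7*b - 3)^2 - 2/(-3*b^3 - 7*b^2 - 7*b - 3)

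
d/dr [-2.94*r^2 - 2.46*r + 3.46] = -5.88*r - 2.46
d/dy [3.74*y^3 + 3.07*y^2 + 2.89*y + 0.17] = 11.22*y^2 + 6.14*y + 2.89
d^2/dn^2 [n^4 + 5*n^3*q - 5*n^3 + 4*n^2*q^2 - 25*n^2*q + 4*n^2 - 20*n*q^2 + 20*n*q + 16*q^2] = 12*n^2 + 30*n*q - 30*n + 8*q^2 - 50*q + 8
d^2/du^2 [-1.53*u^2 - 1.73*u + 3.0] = -3.06000000000000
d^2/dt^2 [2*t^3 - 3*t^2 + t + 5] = 12*t - 6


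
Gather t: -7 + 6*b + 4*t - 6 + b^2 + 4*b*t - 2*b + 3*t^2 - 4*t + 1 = b^2 + 4*b*t + 4*b + 3*t^2 - 12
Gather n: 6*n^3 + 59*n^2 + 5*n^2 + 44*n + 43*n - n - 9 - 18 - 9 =6*n^3 + 64*n^2 + 86*n - 36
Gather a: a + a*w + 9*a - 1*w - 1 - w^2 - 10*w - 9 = a*(w + 10) - w^2 - 11*w - 10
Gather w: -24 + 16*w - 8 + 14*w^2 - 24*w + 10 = 14*w^2 - 8*w - 22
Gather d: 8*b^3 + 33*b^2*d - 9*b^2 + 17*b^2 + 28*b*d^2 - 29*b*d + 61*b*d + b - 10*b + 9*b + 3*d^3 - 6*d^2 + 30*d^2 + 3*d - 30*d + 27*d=8*b^3 + 8*b^2 + 3*d^3 + d^2*(28*b + 24) + d*(33*b^2 + 32*b)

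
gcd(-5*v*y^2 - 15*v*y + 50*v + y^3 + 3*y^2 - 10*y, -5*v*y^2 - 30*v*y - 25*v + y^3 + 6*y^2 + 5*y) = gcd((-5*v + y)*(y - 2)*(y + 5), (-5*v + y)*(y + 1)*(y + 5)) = -5*v*y - 25*v + y^2 + 5*y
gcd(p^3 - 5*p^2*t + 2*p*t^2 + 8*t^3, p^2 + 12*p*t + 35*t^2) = 1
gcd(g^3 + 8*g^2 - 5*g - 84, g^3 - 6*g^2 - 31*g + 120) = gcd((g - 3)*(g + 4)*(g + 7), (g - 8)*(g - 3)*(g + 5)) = g - 3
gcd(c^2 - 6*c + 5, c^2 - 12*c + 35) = c - 5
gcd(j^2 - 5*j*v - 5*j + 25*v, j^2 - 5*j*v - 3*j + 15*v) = -j + 5*v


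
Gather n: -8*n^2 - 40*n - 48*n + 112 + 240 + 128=-8*n^2 - 88*n + 480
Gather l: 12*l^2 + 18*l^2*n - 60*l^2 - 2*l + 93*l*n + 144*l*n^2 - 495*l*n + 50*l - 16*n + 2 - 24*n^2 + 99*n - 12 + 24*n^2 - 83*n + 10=l^2*(18*n - 48) + l*(144*n^2 - 402*n + 48)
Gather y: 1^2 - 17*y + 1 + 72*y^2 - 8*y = 72*y^2 - 25*y + 2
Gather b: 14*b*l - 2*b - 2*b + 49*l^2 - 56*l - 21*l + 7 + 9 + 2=b*(14*l - 4) + 49*l^2 - 77*l + 18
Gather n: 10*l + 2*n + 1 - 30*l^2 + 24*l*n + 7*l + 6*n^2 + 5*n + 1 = -30*l^2 + 17*l + 6*n^2 + n*(24*l + 7) + 2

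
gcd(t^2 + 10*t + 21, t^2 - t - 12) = t + 3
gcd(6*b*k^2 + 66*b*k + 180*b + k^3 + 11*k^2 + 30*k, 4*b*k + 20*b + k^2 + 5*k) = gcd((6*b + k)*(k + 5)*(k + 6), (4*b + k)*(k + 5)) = k + 5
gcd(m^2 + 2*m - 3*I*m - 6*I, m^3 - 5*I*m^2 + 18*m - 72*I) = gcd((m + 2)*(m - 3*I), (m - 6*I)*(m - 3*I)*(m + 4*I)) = m - 3*I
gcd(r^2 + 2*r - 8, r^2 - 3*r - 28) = r + 4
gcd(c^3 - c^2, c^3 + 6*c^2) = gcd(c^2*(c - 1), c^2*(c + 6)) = c^2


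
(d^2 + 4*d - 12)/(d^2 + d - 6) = (d + 6)/(d + 3)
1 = 1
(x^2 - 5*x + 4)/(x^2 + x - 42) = (x^2 - 5*x + 4)/(x^2 + x - 42)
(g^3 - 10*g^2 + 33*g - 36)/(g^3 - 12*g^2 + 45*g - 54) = (g - 4)/(g - 6)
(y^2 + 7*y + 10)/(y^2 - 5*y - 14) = (y + 5)/(y - 7)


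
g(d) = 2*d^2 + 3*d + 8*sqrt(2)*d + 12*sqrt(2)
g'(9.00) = 50.31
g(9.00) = 307.79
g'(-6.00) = -9.69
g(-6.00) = 3.09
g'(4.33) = 31.63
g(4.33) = 116.45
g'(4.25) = 31.31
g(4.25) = 113.93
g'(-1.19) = 9.55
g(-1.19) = 2.77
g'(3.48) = 28.23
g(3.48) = 91.00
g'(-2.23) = 5.39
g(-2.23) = -5.00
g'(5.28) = 35.43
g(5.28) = 148.30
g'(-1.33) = 8.99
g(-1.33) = 1.47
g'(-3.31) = 1.07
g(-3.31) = -8.50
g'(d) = 4*d + 3 + 8*sqrt(2)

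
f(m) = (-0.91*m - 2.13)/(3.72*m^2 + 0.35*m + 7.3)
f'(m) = (-7.44*m - 0.35)*(-0.91*m - 2.13)/(3.72*m^2 + 0.35*m + 7.3)^2 - 0.91/(3.72*m^2 + 0.35*m + 7.3)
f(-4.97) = 0.02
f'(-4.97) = -0.00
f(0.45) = -0.31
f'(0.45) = 0.03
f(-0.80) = -0.15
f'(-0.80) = -0.19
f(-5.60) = 0.02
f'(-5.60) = 0.00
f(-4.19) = 0.02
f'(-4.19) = -0.00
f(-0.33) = -0.24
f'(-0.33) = -0.19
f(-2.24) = -0.00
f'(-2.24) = -0.04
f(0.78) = -0.29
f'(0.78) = 0.09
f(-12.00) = 0.02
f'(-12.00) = 0.00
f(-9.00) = 0.02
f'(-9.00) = 0.00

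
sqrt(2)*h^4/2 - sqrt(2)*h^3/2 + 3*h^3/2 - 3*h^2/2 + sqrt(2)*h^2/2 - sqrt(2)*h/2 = h*(h - 1)*(h + sqrt(2))*(sqrt(2)*h/2 + 1/2)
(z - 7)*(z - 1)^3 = z^4 - 10*z^3 + 24*z^2 - 22*z + 7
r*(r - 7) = r^2 - 7*r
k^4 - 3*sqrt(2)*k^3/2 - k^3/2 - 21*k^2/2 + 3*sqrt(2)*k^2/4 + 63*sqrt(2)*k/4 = k*(k - 7/2)*(k + 3)*(k - 3*sqrt(2)/2)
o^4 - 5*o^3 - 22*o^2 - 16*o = o*(o - 8)*(o + 1)*(o + 2)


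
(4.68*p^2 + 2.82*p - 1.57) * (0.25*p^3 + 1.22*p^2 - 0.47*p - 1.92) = 1.17*p^5 + 6.4146*p^4 + 0.8483*p^3 - 12.2264*p^2 - 4.6765*p + 3.0144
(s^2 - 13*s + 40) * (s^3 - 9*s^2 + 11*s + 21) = s^5 - 22*s^4 + 168*s^3 - 482*s^2 + 167*s + 840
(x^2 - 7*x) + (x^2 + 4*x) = 2*x^2 - 3*x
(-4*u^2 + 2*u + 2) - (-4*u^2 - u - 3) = 3*u + 5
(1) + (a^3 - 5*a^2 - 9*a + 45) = a^3 - 5*a^2 - 9*a + 46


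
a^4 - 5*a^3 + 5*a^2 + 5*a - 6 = (a - 3)*(a - 2)*(a - 1)*(a + 1)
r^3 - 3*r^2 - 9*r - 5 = (r - 5)*(r + 1)^2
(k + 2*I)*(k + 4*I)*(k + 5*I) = k^3 + 11*I*k^2 - 38*k - 40*I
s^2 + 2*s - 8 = (s - 2)*(s + 4)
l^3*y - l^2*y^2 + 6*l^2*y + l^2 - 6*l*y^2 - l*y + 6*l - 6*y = (l + 6)*(l - y)*(l*y + 1)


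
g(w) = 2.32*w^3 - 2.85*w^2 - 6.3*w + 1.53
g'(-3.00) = 73.44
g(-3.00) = -67.86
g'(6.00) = 210.06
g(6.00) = 362.25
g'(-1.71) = 23.80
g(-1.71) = -7.63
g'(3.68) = 66.98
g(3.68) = 55.37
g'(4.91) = 133.51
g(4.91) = 176.51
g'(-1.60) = 20.64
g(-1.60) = -5.19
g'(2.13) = 13.14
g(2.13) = -2.40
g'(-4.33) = 148.87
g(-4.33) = -212.97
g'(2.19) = 14.60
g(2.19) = -1.57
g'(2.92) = 36.40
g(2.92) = 16.60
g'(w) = 6.96*w^2 - 5.7*w - 6.3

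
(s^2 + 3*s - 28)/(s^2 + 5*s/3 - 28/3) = 3*(s^2 + 3*s - 28)/(3*s^2 + 5*s - 28)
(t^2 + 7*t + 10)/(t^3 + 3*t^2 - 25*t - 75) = (t + 2)/(t^2 - 2*t - 15)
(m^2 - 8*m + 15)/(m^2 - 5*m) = (m - 3)/m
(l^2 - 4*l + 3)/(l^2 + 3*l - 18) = (l - 1)/(l + 6)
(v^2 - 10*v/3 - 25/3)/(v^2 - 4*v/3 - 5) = (v - 5)/(v - 3)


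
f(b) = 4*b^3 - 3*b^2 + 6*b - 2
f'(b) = 12*b^2 - 6*b + 6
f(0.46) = 0.51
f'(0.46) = 5.78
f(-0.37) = -4.83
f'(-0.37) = 9.86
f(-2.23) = -74.66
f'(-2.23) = 79.05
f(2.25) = 41.88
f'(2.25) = 53.25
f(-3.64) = -256.50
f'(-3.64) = 186.84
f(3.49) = 152.43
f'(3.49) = 131.22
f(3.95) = 221.41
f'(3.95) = 169.53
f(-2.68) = -116.62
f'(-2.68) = 108.27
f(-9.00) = -3215.00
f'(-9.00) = 1032.00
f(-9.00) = -3215.00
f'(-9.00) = 1032.00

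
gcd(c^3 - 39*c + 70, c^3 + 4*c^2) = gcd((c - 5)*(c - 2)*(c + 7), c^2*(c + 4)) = 1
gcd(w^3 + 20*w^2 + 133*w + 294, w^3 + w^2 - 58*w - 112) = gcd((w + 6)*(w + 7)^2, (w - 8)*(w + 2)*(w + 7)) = w + 7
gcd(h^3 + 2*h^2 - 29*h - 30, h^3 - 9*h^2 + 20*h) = h - 5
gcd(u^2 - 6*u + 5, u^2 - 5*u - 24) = 1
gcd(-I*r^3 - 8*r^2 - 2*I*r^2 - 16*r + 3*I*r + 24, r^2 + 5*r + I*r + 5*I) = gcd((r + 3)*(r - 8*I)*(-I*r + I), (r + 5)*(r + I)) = 1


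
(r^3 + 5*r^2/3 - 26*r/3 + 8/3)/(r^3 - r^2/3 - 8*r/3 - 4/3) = (3*r^2 + 11*r - 4)/(3*r^2 + 5*r + 2)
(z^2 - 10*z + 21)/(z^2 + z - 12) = (z - 7)/(z + 4)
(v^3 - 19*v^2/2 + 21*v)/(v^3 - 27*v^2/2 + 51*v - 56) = v*(v - 6)/(v^2 - 10*v + 16)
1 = 1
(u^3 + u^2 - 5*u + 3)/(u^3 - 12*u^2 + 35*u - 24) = (u^2 + 2*u - 3)/(u^2 - 11*u + 24)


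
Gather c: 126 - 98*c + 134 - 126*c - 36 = 224 - 224*c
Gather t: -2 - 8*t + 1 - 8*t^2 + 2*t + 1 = -8*t^2 - 6*t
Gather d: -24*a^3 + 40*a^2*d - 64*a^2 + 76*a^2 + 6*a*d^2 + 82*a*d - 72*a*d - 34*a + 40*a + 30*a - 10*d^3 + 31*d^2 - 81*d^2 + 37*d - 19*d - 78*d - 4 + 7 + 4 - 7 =-24*a^3 + 12*a^2 + 36*a - 10*d^3 + d^2*(6*a - 50) + d*(40*a^2 + 10*a - 60)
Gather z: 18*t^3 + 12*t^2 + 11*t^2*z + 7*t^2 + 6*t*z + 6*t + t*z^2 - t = 18*t^3 + 19*t^2 + t*z^2 + 5*t + z*(11*t^2 + 6*t)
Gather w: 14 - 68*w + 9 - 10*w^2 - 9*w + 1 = -10*w^2 - 77*w + 24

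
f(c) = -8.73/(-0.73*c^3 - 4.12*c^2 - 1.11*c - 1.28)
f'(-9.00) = -0.02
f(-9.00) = -0.04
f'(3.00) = -0.11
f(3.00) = 0.14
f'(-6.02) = -1.14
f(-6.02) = -0.57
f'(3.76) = -0.05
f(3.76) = 0.09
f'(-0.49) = 7.80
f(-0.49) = 5.33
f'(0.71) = -3.63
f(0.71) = 1.98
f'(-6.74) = -0.22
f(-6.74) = -0.21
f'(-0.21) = 3.06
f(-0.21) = 7.15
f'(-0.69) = 6.17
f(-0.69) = 3.90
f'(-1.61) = 1.11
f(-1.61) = 1.23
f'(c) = -8.73*(2.19*c^2 + 8.24*c + 1.11)/(-0.73*c^3 - 4.12*c^2 - 1.11*c - 1.28)^2 = (-19.1187*c^2 - 71.9352*c - 9.6903)/(0.73*c^3 + 4.12*c^2 + 1.11*c + 1.28)^2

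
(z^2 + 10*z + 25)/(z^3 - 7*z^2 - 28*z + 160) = (z + 5)/(z^2 - 12*z + 32)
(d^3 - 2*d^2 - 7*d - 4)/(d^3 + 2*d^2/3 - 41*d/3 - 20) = 3*(d^2 + 2*d + 1)/(3*d^2 + 14*d + 15)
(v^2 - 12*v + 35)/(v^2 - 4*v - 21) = (v - 5)/(v + 3)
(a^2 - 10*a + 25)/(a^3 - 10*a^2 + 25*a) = 1/a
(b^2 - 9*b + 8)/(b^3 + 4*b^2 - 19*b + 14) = (b - 8)/(b^2 + 5*b - 14)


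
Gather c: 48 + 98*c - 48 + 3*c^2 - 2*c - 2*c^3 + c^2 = -2*c^3 + 4*c^2 + 96*c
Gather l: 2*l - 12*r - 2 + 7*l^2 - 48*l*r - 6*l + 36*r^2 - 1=7*l^2 + l*(-48*r - 4) + 36*r^2 - 12*r - 3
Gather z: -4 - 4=-8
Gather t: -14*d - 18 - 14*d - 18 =-28*d - 36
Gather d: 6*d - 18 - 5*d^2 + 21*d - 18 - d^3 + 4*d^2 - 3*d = -d^3 - d^2 + 24*d - 36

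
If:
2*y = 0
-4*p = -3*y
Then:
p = 0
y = 0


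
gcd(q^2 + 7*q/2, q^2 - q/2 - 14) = q + 7/2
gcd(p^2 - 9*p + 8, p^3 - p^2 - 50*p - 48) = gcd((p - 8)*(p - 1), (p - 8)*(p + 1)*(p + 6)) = p - 8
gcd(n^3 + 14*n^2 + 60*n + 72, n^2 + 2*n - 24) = n + 6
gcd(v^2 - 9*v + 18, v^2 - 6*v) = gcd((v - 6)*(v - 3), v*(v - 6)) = v - 6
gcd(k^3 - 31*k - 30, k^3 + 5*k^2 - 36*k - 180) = k^2 - k - 30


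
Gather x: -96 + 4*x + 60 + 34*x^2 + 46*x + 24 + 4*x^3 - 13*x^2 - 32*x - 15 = 4*x^3 + 21*x^2 + 18*x - 27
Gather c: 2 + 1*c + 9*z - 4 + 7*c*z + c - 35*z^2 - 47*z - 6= c*(7*z + 2) - 35*z^2 - 38*z - 8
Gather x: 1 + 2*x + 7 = 2*x + 8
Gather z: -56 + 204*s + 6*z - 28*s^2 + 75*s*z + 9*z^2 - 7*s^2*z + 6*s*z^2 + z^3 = -28*s^2 + 204*s + z^3 + z^2*(6*s + 9) + z*(-7*s^2 + 75*s + 6) - 56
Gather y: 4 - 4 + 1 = 1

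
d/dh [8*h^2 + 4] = 16*h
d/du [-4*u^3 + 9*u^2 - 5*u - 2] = -12*u^2 + 18*u - 5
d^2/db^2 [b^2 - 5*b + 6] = 2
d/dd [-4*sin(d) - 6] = -4*cos(d)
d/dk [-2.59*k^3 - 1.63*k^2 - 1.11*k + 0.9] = -7.77*k^2 - 3.26*k - 1.11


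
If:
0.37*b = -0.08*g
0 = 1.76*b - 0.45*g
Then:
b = 0.00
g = 0.00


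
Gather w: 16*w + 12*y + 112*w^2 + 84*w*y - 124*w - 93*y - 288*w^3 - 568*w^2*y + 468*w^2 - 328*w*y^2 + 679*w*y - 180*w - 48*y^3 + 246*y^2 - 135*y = -288*w^3 + w^2*(580 - 568*y) + w*(-328*y^2 + 763*y - 288) - 48*y^3 + 246*y^2 - 216*y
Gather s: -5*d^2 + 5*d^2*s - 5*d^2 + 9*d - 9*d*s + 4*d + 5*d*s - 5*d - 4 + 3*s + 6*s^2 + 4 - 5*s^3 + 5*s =-10*d^2 + 8*d - 5*s^3 + 6*s^2 + s*(5*d^2 - 4*d + 8)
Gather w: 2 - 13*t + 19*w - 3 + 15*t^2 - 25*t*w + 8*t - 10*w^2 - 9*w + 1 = 15*t^2 - 5*t - 10*w^2 + w*(10 - 25*t)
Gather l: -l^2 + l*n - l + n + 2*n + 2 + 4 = -l^2 + l*(n - 1) + 3*n + 6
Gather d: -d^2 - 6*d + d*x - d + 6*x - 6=-d^2 + d*(x - 7) + 6*x - 6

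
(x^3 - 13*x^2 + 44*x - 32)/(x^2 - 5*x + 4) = x - 8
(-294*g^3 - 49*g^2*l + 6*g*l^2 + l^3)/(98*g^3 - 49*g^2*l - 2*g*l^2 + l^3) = (-6*g - l)/(2*g - l)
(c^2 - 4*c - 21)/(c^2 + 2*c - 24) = (c^2 - 4*c - 21)/(c^2 + 2*c - 24)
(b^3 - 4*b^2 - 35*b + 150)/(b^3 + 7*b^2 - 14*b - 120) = (b^2 - 10*b + 25)/(b^2 + b - 20)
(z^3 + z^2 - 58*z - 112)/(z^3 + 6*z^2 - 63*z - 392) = (z + 2)/(z + 7)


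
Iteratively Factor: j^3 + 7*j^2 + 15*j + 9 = (j + 1)*(j^2 + 6*j + 9) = (j + 1)*(j + 3)*(j + 3)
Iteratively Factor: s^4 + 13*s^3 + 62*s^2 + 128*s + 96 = (s + 4)*(s^3 + 9*s^2 + 26*s + 24) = (s + 2)*(s + 4)*(s^2 + 7*s + 12) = (s + 2)*(s + 3)*(s + 4)*(s + 4)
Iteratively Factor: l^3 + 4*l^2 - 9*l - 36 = (l + 4)*(l^2 - 9) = (l + 3)*(l + 4)*(l - 3)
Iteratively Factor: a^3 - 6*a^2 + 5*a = (a - 1)*(a^2 - 5*a) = (a - 5)*(a - 1)*(a)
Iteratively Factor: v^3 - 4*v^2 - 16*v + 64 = (v - 4)*(v^2 - 16) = (v - 4)^2*(v + 4)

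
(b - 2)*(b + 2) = b^2 - 4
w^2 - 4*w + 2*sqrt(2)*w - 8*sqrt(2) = (w - 4)*(w + 2*sqrt(2))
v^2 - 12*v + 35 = (v - 7)*(v - 5)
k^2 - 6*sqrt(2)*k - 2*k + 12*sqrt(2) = (k - 2)*(k - 6*sqrt(2))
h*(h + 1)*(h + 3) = h^3 + 4*h^2 + 3*h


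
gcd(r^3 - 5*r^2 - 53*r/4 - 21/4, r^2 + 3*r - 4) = 1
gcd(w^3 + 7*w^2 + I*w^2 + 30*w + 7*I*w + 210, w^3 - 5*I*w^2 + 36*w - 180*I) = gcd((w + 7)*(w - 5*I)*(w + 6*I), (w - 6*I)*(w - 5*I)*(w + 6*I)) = w^2 + I*w + 30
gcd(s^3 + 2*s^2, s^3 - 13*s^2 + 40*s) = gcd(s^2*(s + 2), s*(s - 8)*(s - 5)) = s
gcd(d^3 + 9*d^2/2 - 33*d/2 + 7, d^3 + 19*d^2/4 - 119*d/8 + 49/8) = d^2 + 13*d/2 - 7/2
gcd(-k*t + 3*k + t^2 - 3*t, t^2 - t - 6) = t - 3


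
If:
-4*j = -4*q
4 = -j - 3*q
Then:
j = -1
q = -1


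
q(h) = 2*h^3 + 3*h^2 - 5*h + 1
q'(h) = 6*h^2 + 6*h - 5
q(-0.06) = 1.31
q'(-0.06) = -5.34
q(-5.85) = -267.49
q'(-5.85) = 165.24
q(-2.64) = -1.69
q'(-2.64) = 20.98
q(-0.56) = 4.39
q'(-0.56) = -6.48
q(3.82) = 137.16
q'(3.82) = 105.47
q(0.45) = -0.46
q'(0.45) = -1.08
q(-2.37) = 3.08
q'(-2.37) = 14.48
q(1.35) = 4.64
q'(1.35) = 14.04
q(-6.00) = -293.00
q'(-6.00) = 175.00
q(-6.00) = -293.00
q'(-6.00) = 175.00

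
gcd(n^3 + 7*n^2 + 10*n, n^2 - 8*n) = n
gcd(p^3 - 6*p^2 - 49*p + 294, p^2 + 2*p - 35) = p + 7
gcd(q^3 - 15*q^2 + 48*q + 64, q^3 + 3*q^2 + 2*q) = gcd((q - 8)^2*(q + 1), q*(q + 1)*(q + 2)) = q + 1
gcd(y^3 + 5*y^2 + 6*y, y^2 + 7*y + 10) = y + 2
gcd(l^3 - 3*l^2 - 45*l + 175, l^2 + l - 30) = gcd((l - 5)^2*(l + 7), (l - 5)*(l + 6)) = l - 5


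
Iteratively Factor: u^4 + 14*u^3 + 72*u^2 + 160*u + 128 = (u + 2)*(u^3 + 12*u^2 + 48*u + 64) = (u + 2)*(u + 4)*(u^2 + 8*u + 16) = (u + 2)*(u + 4)^2*(u + 4)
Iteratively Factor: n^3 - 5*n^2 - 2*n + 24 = (n - 4)*(n^2 - n - 6) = (n - 4)*(n + 2)*(n - 3)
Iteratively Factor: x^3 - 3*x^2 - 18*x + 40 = (x + 4)*(x^2 - 7*x + 10) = (x - 2)*(x + 4)*(x - 5)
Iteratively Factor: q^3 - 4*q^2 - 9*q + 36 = (q + 3)*(q^2 - 7*q + 12) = (q - 4)*(q + 3)*(q - 3)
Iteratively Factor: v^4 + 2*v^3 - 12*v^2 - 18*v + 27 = (v + 3)*(v^3 - v^2 - 9*v + 9) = (v - 1)*(v + 3)*(v^2 - 9) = (v - 1)*(v + 3)^2*(v - 3)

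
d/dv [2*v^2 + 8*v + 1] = 4*v + 8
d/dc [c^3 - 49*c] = 3*c^2 - 49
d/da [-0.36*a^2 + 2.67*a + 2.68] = 2.67 - 0.72*a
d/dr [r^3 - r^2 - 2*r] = 3*r^2 - 2*r - 2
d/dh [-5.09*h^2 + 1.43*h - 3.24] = 1.43 - 10.18*h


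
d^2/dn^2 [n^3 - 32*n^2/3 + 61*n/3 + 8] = 6*n - 64/3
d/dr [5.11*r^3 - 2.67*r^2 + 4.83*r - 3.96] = 15.33*r^2 - 5.34*r + 4.83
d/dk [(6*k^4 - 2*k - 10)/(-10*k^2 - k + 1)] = 2*((1 - 12*k^3)*(10*k^2 + k - 1) - (20*k + 1)*(-3*k^4 + k + 5))/(10*k^2 + k - 1)^2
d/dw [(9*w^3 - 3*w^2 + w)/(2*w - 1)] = (36*w^3 - 33*w^2 + 6*w - 1)/(4*w^2 - 4*w + 1)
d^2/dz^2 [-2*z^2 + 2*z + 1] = -4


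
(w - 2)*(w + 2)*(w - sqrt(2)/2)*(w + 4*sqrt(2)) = w^4 + 7*sqrt(2)*w^3/2 - 8*w^2 - 14*sqrt(2)*w + 16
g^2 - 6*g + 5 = (g - 5)*(g - 1)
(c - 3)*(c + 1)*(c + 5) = c^3 + 3*c^2 - 13*c - 15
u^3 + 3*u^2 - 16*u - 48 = (u - 4)*(u + 3)*(u + 4)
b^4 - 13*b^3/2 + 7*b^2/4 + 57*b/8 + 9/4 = (b - 6)*(b - 3/2)*(b + 1/2)^2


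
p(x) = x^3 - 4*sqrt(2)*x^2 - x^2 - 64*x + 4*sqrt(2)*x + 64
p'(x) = 3*x^2 - 8*sqrt(2)*x - 2*x - 64 + 4*sqrt(2)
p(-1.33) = 127.47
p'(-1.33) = -35.33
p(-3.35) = 147.15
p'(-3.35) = 19.93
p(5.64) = -297.40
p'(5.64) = -38.00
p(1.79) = -56.03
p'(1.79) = -72.56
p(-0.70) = 101.24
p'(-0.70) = -47.55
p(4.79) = -258.30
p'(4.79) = -53.28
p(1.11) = -7.60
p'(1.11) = -69.43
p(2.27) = -91.04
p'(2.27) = -73.11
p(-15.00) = -3933.65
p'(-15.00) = 816.36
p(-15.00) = -3933.65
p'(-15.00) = 816.36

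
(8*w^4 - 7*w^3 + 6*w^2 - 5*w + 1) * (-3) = -24*w^4 + 21*w^3 - 18*w^2 + 15*w - 3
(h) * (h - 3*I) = h^2 - 3*I*h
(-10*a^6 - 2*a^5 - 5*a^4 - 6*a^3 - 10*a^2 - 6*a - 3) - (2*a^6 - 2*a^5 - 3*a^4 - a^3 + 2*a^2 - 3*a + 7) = -12*a^6 - 2*a^4 - 5*a^3 - 12*a^2 - 3*a - 10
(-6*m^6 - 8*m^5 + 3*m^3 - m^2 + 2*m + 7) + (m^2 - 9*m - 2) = -6*m^6 - 8*m^5 + 3*m^3 - 7*m + 5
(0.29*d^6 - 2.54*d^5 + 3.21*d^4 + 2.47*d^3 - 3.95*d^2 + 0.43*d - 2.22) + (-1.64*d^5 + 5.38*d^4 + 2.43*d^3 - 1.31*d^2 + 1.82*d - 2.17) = 0.29*d^6 - 4.18*d^5 + 8.59*d^4 + 4.9*d^3 - 5.26*d^2 + 2.25*d - 4.39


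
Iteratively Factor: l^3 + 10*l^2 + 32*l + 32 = (l + 2)*(l^2 + 8*l + 16) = (l + 2)*(l + 4)*(l + 4)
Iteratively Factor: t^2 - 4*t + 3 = (t - 1)*(t - 3)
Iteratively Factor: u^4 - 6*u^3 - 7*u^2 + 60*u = (u - 4)*(u^3 - 2*u^2 - 15*u) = u*(u - 4)*(u^2 - 2*u - 15) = u*(u - 5)*(u - 4)*(u + 3)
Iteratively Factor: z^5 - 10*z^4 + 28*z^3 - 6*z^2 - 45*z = (z)*(z^4 - 10*z^3 + 28*z^2 - 6*z - 45) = z*(z - 5)*(z^3 - 5*z^2 + 3*z + 9) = z*(z - 5)*(z + 1)*(z^2 - 6*z + 9) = z*(z - 5)*(z - 3)*(z + 1)*(z - 3)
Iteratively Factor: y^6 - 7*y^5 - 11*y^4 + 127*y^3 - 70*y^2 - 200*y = (y - 2)*(y^5 - 5*y^4 - 21*y^3 + 85*y^2 + 100*y) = y*(y - 2)*(y^4 - 5*y^3 - 21*y^2 + 85*y + 100) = y*(y - 2)*(y + 1)*(y^3 - 6*y^2 - 15*y + 100) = y*(y - 5)*(y - 2)*(y + 1)*(y^2 - y - 20) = y*(y - 5)*(y - 2)*(y + 1)*(y + 4)*(y - 5)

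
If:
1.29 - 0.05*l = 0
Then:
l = 25.80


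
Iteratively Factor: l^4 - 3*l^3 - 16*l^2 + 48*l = (l + 4)*(l^3 - 7*l^2 + 12*l) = l*(l + 4)*(l^2 - 7*l + 12) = l*(l - 3)*(l + 4)*(l - 4)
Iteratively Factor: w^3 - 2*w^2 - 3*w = (w)*(w^2 - 2*w - 3) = w*(w - 3)*(w + 1)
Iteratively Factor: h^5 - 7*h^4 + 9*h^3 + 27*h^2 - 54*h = (h - 3)*(h^4 - 4*h^3 - 3*h^2 + 18*h) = h*(h - 3)*(h^3 - 4*h^2 - 3*h + 18) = h*(h - 3)^2*(h^2 - h - 6) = h*(h - 3)^2*(h + 2)*(h - 3)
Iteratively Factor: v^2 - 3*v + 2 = (v - 1)*(v - 2)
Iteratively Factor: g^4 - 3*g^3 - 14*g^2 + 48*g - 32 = (g - 1)*(g^3 - 2*g^2 - 16*g + 32) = (g - 1)*(g + 4)*(g^2 - 6*g + 8) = (g - 4)*(g - 1)*(g + 4)*(g - 2)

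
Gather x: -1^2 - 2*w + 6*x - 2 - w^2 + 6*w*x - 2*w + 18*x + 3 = -w^2 - 4*w + x*(6*w + 24)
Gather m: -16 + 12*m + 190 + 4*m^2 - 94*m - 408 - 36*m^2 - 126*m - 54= -32*m^2 - 208*m - 288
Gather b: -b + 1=1 - b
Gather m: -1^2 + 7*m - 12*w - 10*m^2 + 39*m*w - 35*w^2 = -10*m^2 + m*(39*w + 7) - 35*w^2 - 12*w - 1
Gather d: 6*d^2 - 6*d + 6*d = 6*d^2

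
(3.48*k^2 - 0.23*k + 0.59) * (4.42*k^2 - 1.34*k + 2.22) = 15.3816*k^4 - 5.6798*k^3 + 10.6416*k^2 - 1.3012*k + 1.3098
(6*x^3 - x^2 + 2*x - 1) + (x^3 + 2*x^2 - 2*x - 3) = 7*x^3 + x^2 - 4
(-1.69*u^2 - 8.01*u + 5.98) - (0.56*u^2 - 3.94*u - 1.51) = -2.25*u^2 - 4.07*u + 7.49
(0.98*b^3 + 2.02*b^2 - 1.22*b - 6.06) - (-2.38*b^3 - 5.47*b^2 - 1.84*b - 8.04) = 3.36*b^3 + 7.49*b^2 + 0.62*b + 1.98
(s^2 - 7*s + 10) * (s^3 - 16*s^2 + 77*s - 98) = s^5 - 23*s^4 + 199*s^3 - 797*s^2 + 1456*s - 980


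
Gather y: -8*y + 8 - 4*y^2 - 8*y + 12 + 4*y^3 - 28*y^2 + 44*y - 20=4*y^3 - 32*y^2 + 28*y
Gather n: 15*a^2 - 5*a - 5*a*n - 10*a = 15*a^2 - 5*a*n - 15*a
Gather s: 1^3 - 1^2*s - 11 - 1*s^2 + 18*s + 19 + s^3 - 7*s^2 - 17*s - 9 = s^3 - 8*s^2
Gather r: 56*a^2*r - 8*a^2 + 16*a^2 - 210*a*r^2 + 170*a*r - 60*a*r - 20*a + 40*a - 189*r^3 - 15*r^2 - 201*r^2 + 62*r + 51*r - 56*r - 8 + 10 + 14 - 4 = 8*a^2 + 20*a - 189*r^3 + r^2*(-210*a - 216) + r*(56*a^2 + 110*a + 57) + 12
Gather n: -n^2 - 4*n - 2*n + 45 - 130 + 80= -n^2 - 6*n - 5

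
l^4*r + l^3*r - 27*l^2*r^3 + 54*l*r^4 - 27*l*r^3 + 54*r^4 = (l - 3*r)^2*(l + 6*r)*(l*r + r)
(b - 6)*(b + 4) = b^2 - 2*b - 24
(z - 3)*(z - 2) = z^2 - 5*z + 6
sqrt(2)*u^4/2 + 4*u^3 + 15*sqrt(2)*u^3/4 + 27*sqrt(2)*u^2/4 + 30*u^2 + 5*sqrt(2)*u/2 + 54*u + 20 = (u + 1/2)*(u + 5)*(u + 4*sqrt(2))*(sqrt(2)*u/2 + sqrt(2))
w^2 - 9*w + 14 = (w - 7)*(w - 2)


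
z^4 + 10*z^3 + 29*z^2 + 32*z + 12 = (z + 1)^2*(z + 2)*(z + 6)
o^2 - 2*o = o*(o - 2)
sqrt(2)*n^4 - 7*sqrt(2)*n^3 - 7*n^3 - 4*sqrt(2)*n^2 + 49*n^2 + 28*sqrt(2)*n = n*(n - 7)*(n - 4*sqrt(2))*(sqrt(2)*n + 1)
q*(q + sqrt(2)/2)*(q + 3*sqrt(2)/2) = q^3 + 2*sqrt(2)*q^2 + 3*q/2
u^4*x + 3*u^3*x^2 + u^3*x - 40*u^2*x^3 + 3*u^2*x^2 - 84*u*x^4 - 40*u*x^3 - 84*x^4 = (u - 6*x)*(u + 2*x)*(u + 7*x)*(u*x + x)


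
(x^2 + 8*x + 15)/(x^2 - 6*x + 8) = (x^2 + 8*x + 15)/(x^2 - 6*x + 8)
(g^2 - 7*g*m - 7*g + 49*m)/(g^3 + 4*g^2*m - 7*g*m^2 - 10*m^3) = (g^2 - 7*g*m - 7*g + 49*m)/(g^3 + 4*g^2*m - 7*g*m^2 - 10*m^3)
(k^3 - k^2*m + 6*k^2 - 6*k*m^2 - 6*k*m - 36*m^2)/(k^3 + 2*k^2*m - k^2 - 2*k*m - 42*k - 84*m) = (k - 3*m)/(k - 7)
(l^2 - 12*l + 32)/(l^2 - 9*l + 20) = (l - 8)/(l - 5)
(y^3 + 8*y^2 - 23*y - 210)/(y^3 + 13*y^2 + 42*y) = (y - 5)/y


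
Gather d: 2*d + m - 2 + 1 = 2*d + m - 1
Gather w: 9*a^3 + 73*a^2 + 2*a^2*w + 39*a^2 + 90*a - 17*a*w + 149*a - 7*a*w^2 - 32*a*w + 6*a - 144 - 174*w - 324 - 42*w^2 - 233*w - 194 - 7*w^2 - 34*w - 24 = 9*a^3 + 112*a^2 + 245*a + w^2*(-7*a - 49) + w*(2*a^2 - 49*a - 441) - 686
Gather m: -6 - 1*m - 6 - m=-2*m - 12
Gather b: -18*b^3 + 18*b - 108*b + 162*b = -18*b^3 + 72*b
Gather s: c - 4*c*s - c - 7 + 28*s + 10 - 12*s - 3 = s*(16 - 4*c)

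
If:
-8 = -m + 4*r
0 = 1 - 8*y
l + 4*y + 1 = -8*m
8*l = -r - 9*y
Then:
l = 59/510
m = -103/510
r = -4183/2040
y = 1/8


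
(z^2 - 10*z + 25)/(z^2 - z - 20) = (z - 5)/(z + 4)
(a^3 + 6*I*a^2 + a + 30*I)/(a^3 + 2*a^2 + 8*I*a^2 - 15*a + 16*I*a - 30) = (a - 2*I)/(a + 2)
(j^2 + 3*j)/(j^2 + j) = (j + 3)/(j + 1)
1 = 1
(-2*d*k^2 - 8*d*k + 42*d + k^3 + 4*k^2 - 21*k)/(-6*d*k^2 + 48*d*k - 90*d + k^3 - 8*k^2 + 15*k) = (2*d*k + 14*d - k^2 - 7*k)/(6*d*k - 30*d - k^2 + 5*k)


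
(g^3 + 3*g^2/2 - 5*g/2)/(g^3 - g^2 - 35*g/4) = 2*(g - 1)/(2*g - 7)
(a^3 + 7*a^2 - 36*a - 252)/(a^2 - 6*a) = a + 13 + 42/a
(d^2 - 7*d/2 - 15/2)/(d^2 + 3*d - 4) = (2*d^2 - 7*d - 15)/(2*(d^2 + 3*d - 4))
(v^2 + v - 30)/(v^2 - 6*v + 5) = (v + 6)/(v - 1)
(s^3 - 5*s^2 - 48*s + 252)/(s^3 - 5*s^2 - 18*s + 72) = (s^2 + s - 42)/(s^2 + s - 12)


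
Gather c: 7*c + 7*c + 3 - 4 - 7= 14*c - 8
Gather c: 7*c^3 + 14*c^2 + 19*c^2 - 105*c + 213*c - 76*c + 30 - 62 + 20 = 7*c^3 + 33*c^2 + 32*c - 12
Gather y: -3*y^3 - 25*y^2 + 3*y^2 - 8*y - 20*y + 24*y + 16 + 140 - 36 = -3*y^3 - 22*y^2 - 4*y + 120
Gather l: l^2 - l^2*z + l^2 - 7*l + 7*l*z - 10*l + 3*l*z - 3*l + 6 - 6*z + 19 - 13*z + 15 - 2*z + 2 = l^2*(2 - z) + l*(10*z - 20) - 21*z + 42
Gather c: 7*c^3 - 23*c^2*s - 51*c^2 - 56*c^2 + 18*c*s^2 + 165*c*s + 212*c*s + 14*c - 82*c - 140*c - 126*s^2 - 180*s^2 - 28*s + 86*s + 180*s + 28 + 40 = 7*c^3 + c^2*(-23*s - 107) + c*(18*s^2 + 377*s - 208) - 306*s^2 + 238*s + 68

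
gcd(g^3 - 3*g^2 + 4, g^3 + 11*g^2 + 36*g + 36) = 1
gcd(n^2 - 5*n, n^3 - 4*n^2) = n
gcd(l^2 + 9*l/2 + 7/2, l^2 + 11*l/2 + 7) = l + 7/2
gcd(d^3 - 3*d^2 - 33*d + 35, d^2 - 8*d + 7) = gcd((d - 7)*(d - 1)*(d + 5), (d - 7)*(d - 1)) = d^2 - 8*d + 7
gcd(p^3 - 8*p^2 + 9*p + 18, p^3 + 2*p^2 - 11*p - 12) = p^2 - 2*p - 3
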